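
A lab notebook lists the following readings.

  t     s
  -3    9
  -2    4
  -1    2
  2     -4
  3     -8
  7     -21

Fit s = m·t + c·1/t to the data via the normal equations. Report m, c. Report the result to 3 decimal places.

Entries of MᵀM: Σt·t = 76, Σt·1/t = 6, Σ1/t·1/t = 1537/882.
And Σt·s = -216, Σ1/t·s = -44/3.
Normal equations: [[76, 6]; [6, 1537/882]]·[m, c]ᵀ = [-216, -44/3]ᵀ.
Determinant 76·(1537/882) − 6² = 42530/441.
m = ((-216)·(1537/882) − 6·(-44/3))/(42530/441) = -63594/21265; c = (76·(-44/3) − 6·(-216))/(42530/441) = 39984/21265.

m = -2.991, c = 1.880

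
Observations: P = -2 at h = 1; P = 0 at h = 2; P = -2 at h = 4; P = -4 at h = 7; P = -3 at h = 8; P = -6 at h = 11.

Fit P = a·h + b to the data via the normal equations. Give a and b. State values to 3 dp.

a = -0.469, b = -0.252

Setting ∂/∂a … = 0 gives: 255·a + 33·b = -128;  33·a + 6·b = -17.
(Σh·h = 255, Σh = 33, Σ1 = 6, Σh·P = -128, ΣP = -17.)
Determinant 255·6 − 33² = 441.
a = ((-128)·6 − 33·(-17))/441 = -23/49; b = (255·(-17) − 33·(-128))/441 = -37/147.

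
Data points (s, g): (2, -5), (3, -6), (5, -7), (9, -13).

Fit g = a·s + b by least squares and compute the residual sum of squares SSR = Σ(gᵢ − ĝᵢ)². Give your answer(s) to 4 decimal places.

Sums needed: Σs·s = 119, Σs = 19, Σ1 = 4.
Right-hand side: Σs·g = -180, Σg = -31.
Normal equations: [[119, 19]; [19, 4]]·[a, b]ᵀ = [-180, -31]ᵀ.
Δ = 119·4 − 19² = 115.
a = ((-180)·4 − 19·(-31))/115 = -131/115; b = (119·(-31) − 19·(-180))/115 = -269/115.
Residuals: -44/115, -28/115, 119/115, -47/115; SSR = 166/115.

SSR = 1.4435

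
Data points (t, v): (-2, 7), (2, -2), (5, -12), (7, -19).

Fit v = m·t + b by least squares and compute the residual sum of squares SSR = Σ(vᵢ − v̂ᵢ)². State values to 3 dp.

SSR = 4.457

Compute the Gram sums: Σt·t = 82, Σt = 12, Σ1 = 4.
For Mᵀv: Σt·v = -211, Σv = -26.
MᵀM·[m, b]ᵀ = Mᵀv becomes [[82, 12]; [12, 4]]·[m, b]ᵀ = [-211, -26]ᵀ.
Eliminating b: 4·(row 1) − 12·(row 2) gives 184·m = 4·(-211) − 12·(-26) = -532, so m = -133/46.
Then b = ((-26) − 12·(-133/46))/4 = 50/23.
Residuals: -22/23, 37/23, 13/46, -43/46; SSR = 205/46.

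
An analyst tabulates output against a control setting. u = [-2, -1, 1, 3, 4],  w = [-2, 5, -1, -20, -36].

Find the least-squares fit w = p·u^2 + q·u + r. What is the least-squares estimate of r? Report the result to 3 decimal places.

The normal equations are: 355·p + 83·q + 31·r = -760;  83·p + 31·q + 5·r = -206;  31·p + 5·q + 5·r = -54.
(Σu^2·u^2 = 355, Σu^2·u = 83, Σu^2 = 31, Σu·u = 31, Σu = 5, Σ1 = 5, Σu^2·w = -760, Σu·w = -206, Σw = -54.)
Solving the 3×3 system (Gaussian elimination) gives p = -101/49, q = -1098/637, r = 337/91.

r = 3.703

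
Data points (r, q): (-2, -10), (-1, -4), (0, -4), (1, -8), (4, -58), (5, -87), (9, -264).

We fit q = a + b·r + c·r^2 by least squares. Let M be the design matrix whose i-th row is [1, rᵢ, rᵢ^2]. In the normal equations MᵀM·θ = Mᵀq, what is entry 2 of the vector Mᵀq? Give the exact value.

Entry 2 ↔ basis r, so (Mᵀq)_{2} = Σᵢ (r)·qᵢ = (-2)·(-10) + (-1)·(-4) + (0)·(-4) + (1)·(-8) + (4)·(-58) + (5)·(-87) + (9)·(-264) = -3027.

-3027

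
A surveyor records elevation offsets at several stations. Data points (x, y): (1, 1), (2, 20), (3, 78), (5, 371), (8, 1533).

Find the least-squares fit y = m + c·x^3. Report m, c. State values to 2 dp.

m = -3.20, c = 3.00

Entries of MᵀM: Σ1 = 5, Σx^3 = 673, Σx^3·x^3 = 278563.
And Σy = 2003, Σx^3·y = 833538.
MᵀM·[m, c]ᵀ = Mᵀy becomes [[5, 673]; [673, 278563]]·[m, c]ᵀ = [2003, 833538]ᵀ.
Determinant 5·278563 − 673² = 939886.
m = (2003·278563 − 673·833538)/939886 = -3009385/939886; c = (5·833538 − 673·2003)/939886 = 2819671/939886.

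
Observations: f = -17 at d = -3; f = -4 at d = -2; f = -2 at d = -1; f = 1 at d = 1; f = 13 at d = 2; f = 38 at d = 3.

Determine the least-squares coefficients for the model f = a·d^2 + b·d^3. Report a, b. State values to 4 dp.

a = 1.1429, b = 1.0227

Compute the Gram sums: Σd^2·d^2 = 196, Σd^2·d^3 = 0, Σd^3·d^3 = 1588.
For Aᵀf: Σd^2·f = 224, Σd^3·f = 1624.
So AᵀA·[a, b]ᵀ = Aᵀf: [[196, 0]; [0, 1588]]·[a, b]ᵀ = [224, 1624]ᵀ.
det = 196·1588 − 0² = 311248.
a = (224·1588 − 0·1624)/311248 = 8/7; b = (196·1624 − 0·224)/311248 = 406/397.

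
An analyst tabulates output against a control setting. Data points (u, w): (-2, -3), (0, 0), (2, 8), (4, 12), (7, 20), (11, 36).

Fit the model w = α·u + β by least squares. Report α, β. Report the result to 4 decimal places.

With design matrix M, MᵀM = [[194, 22]; [22, 6]] and Mᵀw = [606, 73]ᵀ.
Δ = 194·6 − 22² = 680.
α = (606·6 − 22·73)/680 = 203/68; β = (194·73 − 22·606)/680 = 83/68.

α = 2.9853, β = 1.2206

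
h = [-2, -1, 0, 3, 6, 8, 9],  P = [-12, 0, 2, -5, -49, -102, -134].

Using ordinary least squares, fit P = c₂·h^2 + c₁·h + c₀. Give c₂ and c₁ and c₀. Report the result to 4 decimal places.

Sums needed: Σh^2·h^2 = 12051, Σh^2·h = 1475, Σh^2 = 195, Σh·h = 195, Σh = 23, Σ1 = 7.
For MᵀP: Σh^2·P = -19239, Σh·P = -2307, ΣP = -300.
Normal equations: [[12051, 1475, 195]; [1475, 195, 23]; [195, 23, 7]]·[c₂, c₁, c₀]ᵀ = [-19239, -2307, -300]ᵀ.
Row-reducing yields c₂ = -345231/165284, c₁ = 583059/165284, c₀ = 154446/41321.

c₂ = -2.0887, c₁ = 3.5276, c₀ = 3.7377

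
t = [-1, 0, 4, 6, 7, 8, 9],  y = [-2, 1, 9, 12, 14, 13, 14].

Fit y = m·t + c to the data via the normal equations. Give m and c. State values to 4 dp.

Normal-equation sums: Σt·t = 247, Σt = 33, Σ1 = 7.
And Σt·y = 438, Σy = 61.
So AᵀA·[m, c]ᵀ = Aᵀy: [[247, 33]; [33, 7]]·[m, c]ᵀ = [438, 61]ᵀ.
det = 247·7 − 33² = 640.
m = (438·7 − 33·61)/640 = 1053/640; c = (247·61 − 33·438)/640 = 613/640.

m = 1.6453, c = 0.9578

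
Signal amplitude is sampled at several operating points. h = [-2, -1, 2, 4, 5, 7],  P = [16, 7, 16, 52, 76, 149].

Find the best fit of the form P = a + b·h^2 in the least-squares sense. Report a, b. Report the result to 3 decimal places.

From the data, Σ1 = 6, Σh^2 = 99, Σh^2·h^2 = 3315.
And ΣP = 316, Σh^2·P = 10168.
det = 6·3315 − 99² = 10089.
a = (316·3315 − 99·10168)/10089 = 13636/3363; b = (6·10168 − 99·316)/10089 = 9908/3363.

a = 4.055, b = 2.946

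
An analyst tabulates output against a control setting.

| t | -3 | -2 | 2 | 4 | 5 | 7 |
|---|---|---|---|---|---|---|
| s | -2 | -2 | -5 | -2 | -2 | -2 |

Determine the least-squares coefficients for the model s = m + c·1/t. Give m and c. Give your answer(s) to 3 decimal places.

Normal-equation sums: Σ1 = 6, Σ1/t = 109/420, Σ1/t·1/t = 129481/176400.
Right-hand side: Σs = -15, Σ1/t·s = -212/105.
MᵀM·[m, c]ᵀ = Mᵀs becomes [[6, 109/420]; [109/420, 129481/176400]]·[m, c]ᵀ = [-15, -212/105]ᵀ.
Eliminating c: (129481/176400)·(row 1) − (109/420)·(row 2) gives (153001/35280)·m = (129481/176400)·(-15) − (109/420)·(-212/105) = -1849783/176400, so m = -1849783/765005.
Then c = ((-212/105) − (109/420)·(-1849783/765005))/(129481/176400) = -290052/153001.

m = -2.418, c = -1.896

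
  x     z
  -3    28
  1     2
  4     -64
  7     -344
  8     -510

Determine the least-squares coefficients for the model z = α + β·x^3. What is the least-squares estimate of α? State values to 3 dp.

Entries of MᵀM: Σ1 = 5, Σx^3 = 893, Σx^3·x^3 = 384619.
For Mᵀz: Σz = -888, Σx^3·z = -383962.
Normal equations: [[5, 893]; [893, 384619]]·[α, β]ᵀ = [-888, -383962]ᵀ.
Eliminating β: 384619·(row 1) − 893·(row 2) gives 1125646·α = 384619·(-888) − 893·(-383962) = 1336394, so α = 668197/562823.
Then β = ((-383962) − 893·(668197/562823))/384619 = -563413/562823.

α = 1.187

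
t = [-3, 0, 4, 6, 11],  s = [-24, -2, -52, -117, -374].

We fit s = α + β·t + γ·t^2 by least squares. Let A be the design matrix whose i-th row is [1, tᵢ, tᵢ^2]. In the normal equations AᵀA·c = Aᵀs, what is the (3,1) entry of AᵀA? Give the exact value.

182

Row 3 ↔ basis t^2, column 1 ↔ basis 1, so (AᵀA)_{3,1} = Σᵢ t^2 = (9)·(1) + (0)·(1) + (16)·(1) + (36)·(1) + (121)·(1) = 182.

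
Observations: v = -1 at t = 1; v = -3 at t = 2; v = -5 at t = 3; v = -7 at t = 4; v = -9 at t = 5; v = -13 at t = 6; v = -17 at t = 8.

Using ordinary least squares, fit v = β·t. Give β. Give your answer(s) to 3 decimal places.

β = -1.994

From the data, Σt·t = 155.
Right-hand side: Σt·v = -309.
XᵀX·[β]ᵀ = Xᵀv becomes [[155]]·[β]ᵀ = [-309]ᵀ.
β = (-309)/155 = -1.99355.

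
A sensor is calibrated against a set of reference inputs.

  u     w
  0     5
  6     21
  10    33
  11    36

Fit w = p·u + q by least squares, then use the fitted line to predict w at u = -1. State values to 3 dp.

ŵ = 1.900

Compute the Gram sums: Σu·u = 257, Σu = 27, Σ1 = 4.
Right-hand side: Σu·w = 852, Σw = 95.
det = 257·4 − 27² = 299.
p = (852·4 − 27·95)/299 = 843/299; q = (257·95 − 27·852)/299 = 1411/299.
At u = -1: ŵ = (843/299)·(-1) + (1411/299)·(1) = 568/299.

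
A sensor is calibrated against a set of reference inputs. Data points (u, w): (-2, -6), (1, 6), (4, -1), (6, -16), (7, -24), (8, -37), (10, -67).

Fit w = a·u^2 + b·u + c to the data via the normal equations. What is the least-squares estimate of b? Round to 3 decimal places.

Setting ∂/∂a … = 0 gives: 18066·a + 2128·b + 270·c = -10854;  2128·a + 270·b + 34·c = -1216;  270·a + 34·b + 7·c = -145.
Solving the 3×3 system (Gaussian elimination) gives a = -234180/237209, b = 666063/237209, c = 883879/237209.

b = 2.808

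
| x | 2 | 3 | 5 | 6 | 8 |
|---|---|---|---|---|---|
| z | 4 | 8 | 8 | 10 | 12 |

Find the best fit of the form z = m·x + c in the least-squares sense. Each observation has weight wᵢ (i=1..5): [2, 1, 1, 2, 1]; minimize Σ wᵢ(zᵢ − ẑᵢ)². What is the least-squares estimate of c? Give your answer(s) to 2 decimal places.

Normal-equation sums: Σwᵢ·x·x = 178, Σwᵢ·x = 32, Σwᵢ·1 = 7.
And Σwᵢ·x·z = 296, Σwᵢ·z = 56.
So AᵀWA·[m, c]ᵀ = AᵀWz: [[178, 32]; [32, 7]]·[m, c]ᵀ = [296, 56]ᵀ.
Eliminating c: 7·(row 1) − 32·(row 2) gives 222·m = 7·296 − 32·56 = 280, so m = 140/111.
Then c = (56 − 32·(140/111))/7 = 248/111.

c = 2.23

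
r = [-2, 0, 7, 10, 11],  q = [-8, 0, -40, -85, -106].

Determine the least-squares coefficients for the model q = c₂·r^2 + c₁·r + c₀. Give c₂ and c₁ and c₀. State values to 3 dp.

c₂ = -1.002, c₁ = 1.491, c₀ = -0.623

The normal equations are: 27058·c₂ + 2666·c₁ + 274·c₀ = -23318;  2666·c₂ + 274·c₁ + 26·c₀ = -2280;  274·c₂ + 26·c₁ + 5·c₀ = -239.
(Σr^2·r^2 = 27058, Σr^2·r = 2666, Σr^2 = 274, Σr·r = 274, Σr = 26, Σ1 = 5, Σr^2·q = -23318, Σr·q = -2280, Σq = -239.)
Solving the 3×3 system (Gaussian elimination) gives c₂ = -164093/163704, c₁ = 244081/163704, c₀ = -4249/6821.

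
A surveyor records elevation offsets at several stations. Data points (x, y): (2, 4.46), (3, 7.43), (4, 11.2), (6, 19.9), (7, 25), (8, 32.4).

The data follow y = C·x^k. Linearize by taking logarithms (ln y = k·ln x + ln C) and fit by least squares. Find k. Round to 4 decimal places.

With ln yᵢ as the transformed response and ln xᵢ as the regressor:
Sums: Σln x = 8.9952, Σ(ln x)² = 14.9303, Σln y = 15.6043, Σln x·ln y = 25.4437.
Normal system: [[14.9303, 8.9952]; [8.9952, 6]]·[k, ln C]ᵀ = [25.4437, 15.6043]ᵀ.
Solving (det = 8.6686): k = 1.41878, ln C = 0.47369.

k = 1.4188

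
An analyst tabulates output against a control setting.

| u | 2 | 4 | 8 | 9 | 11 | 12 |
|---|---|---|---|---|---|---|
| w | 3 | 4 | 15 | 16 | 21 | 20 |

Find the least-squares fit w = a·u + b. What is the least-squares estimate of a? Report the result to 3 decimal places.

Compute the Gram sums: Σu·u = 430, Σu = 46, Σ1 = 6.
And Σu·w = 757, Σw = 79.
So XᵀX·[a, b]ᵀ = Xᵀw: [[430, 46]; [46, 6]]·[a, b]ᵀ = [757, 79]ᵀ.
det = 430·6 − 46² = 464.
a = (757·6 − 46·79)/464 = 227/116; b = (430·79 − 46·757)/464 = -213/116.

a = 1.957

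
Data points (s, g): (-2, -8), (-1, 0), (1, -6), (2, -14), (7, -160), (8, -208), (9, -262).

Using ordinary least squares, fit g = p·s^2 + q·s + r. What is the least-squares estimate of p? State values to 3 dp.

p = -3.045

With design matrix X, XᵀX = [[13092, 1584, 204]; [1584, 204, 24]; [204, 24, 7]] and Xᵀg = [-42468, -5160, -658]ᵀ.
Solving the 3×3 system (Gaussian elimination) gives p = -12939/4249, q = -7342/4249, r = 2846/4249.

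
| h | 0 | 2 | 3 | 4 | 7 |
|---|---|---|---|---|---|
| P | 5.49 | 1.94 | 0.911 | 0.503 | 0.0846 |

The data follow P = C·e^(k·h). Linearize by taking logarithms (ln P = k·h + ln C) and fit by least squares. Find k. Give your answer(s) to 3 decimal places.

k = -0.603

Let Y = ln P. Fitting Y = k·h + ln C by least squares:
Sums: Σh = 16.0000, Σ(h)² = 78.0000, Σln P = -0.8846, Σh·ln P = -18.9917.
Normal system: [[78.0000, 16.0000]; [16.0000, 5]]·[k, ln C]ᵀ = [-18.9917, -0.8846]ᵀ.
Solving (det = 134.0000): k = -0.60302, ln C = 1.75276.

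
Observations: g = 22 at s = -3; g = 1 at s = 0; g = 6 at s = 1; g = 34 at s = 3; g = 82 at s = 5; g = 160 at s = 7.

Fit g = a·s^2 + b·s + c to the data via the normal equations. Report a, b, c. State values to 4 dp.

a = 2.9715, b = 1.7937, c = 0.8888

From the data, Σs^2·s^2 = 3189, Σs^2·s = 469, Σs^2 = 93, Σs·s = 93, Σs = 13, Σ1 = 6.
For Mᵀg: Σs^2·g = 10400, Σs·g = 1572, Σg = 305.
MᵀM·[a, b, c]ᵀ = Mᵀg becomes [[3189, 469, 93]; [469, 93, 13]; [93, 13, 6]]·[a, b, c]ᵀ = [10400, 1572, 305]ᵀ.
Row-reducing yields a = 12403/4174, b = 7487/4174, c = 1855/2087.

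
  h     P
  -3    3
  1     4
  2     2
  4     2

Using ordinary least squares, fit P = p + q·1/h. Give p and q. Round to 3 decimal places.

Setting ∂/∂p … = 0 gives: 4·p + (17/12)·q = 11;  (17/12)·p + (205/144)·q = 9/2.
(Σ1 = 4, Σ1/h = 17/12, Σ1/h·1/h = 205/144, ΣP = 11, Σ1/h·P = 9/2.)
Determinant 4·(205/144) − (17/12)² = 59/16.
p = (11·(205/144) − (17/12)·(9/2))/(59/16) = 1337/531; q = (4·(9/2) − (17/12)·11)/(59/16) = 116/177.

p = 2.518, q = 0.655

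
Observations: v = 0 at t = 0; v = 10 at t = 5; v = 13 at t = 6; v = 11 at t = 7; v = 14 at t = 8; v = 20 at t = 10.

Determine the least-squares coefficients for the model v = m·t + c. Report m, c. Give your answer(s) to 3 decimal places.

Normal-equation sums: Σt·t = 274, Σt = 36, Σ1 = 6.
And Σt·v = 517, Σv = 68.
Normal equations: [[274, 36]; [36, 6]]·[m, c]ᵀ = [517, 68]ᵀ.
Determinant 274·6 − 36² = 348.
m = (517·6 − 36·68)/348 = 109/58; c = (274·68 − 36·517)/348 = 5/87.

m = 1.879, c = 0.057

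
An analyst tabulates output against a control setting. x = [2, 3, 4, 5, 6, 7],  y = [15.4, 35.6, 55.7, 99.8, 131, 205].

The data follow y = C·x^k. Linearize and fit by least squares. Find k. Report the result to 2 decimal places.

k = 2.02

Taking logs, ln y = k·ln x + ln C, so regress ln y on ln x.
Sums: Σln x = 8.5252, Σ(ln x)² = 13.1965, Σln y = 25.1281, Σln x·ln y = 37.8946.
Normal system: [[13.1965, 8.5252]; [8.5252, 6]]·[k, ln C]ᵀ = [37.8946, 25.1281]ᵀ.
Solving (det = 6.5005): k = 2.02245, ln C = 1.31440.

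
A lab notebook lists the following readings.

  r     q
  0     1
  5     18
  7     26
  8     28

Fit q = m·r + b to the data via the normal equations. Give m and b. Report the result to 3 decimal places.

m = 3.447, b = 1.013

Forming AᵀA = [[138, 20]; [20, 4]] and Aᵀq = [496, 73]ᵀ gives AᵀA·[m, b]ᵀ = Aᵀq.
Determinant 138·4 − 20² = 152.
m = (496·4 − 20·73)/152 = 131/38; b = (138·73 − 20·496)/152 = 77/76.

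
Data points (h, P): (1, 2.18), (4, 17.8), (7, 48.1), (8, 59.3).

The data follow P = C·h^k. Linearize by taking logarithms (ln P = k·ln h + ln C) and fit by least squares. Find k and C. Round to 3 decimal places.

k = 1.588, C = 2.128

Taking logs, ln P = k·ln h + ln C, so regress ln P on ln h.
Σln h = 5.4116, Σ(ln h)² = 10.0325, Σln P = 11.6144, Σln h·ln P = 20.0180.
Equations: 10.0325·k + 5.4116·ln C = 20.0180;  5.4116·k + 4·ln C = 11.6144.
Solving (det = 10.8439): k = 1.58790, ln C = 0.75532, so C = exp(0.75532) = 2.12830.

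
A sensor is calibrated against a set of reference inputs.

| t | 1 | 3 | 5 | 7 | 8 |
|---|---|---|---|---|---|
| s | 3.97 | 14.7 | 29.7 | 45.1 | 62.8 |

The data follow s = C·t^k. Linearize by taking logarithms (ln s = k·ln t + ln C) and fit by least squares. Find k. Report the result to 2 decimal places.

With ln sᵢ as the transformed response and ln tᵢ as the regressor:
Σln t = 6.7334, Σ(ln t)² = 11.9079, Σln s = 15.4066, Σln t·ln s = 24.4313.
Equations: 11.9079·k + 6.7334·ln C = 24.4313;  6.7334·k + 5·ln C = 15.4066.
Solving (det = 14.2007): k = 1.29695, ln C = 1.33475.

k = 1.30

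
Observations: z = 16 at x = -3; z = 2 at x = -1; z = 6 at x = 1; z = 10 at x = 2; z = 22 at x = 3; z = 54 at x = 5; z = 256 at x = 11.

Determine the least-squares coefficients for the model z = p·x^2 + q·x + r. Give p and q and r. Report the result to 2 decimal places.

Entries of MᵀM: Σx^2·x^2 = 15446, Σx^2·x = 1464, Σx^2 = 170, Σx·x = 170, Σx = 18, Σ1 = 7.
Right-hand side: Σx^2·z = 32716, Σx·z = 3128, Σz = 366.
Row-reducing yields p = 1228856/604961, q = 493910/604961, r = 73874/86423.

p = 2.03, q = 0.82, r = 0.85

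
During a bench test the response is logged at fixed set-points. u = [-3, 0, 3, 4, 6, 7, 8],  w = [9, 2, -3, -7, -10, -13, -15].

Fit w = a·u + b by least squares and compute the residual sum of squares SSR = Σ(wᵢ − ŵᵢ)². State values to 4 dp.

SSR = 2.3171

Setting ∂/∂a … = 0 gives: 183·a + 25·b = -335;  25·a + 7·b = -37.
Eliminating b: 7·(row 1) − 25·(row 2) gives 656·a = 7·(-335) − 25·(-37) = -1420, so a = -355/164.
Then b = ((-37) − 25·(-355/164))/7 = 401/164.
Residuals: 5/82, -73/164, 43/41, -129/164, 89/164, -12/41, -21/164; SSR = 95/41.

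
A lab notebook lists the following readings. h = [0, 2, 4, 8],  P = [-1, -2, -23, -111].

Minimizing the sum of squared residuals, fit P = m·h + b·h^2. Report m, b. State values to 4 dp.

m = 2.7153, b = -2.0755

Setting ∂/∂m … = 0 gives: 84·m + 584·b = -984;  584·m + 4368·b = -7480.
Determinant 84·4368 − 584² = 25856.
m = ((-984)·4368 − 584·(-7480))/25856 = 1097/404; b = (84·(-7480) − 584·(-984))/25856 = -1677/808.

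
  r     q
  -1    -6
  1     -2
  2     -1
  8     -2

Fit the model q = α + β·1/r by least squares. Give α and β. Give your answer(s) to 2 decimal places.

With design matrix M, MᵀM = [[4, 5/8]; [5/8, 145/64]] and Mᵀq = [-11, 13/4]ᵀ.
Eliminating β: (145/64)·(row 1) − (5/8)·(row 2) gives (555/64)·α = (145/64)·(-11) − (5/8)·(13/4) = -1725/64, so α = -115/37.
Then β = ((13/4) − (5/8)·(-115/37))/(145/64) = 424/185.

α = -3.11, β = 2.29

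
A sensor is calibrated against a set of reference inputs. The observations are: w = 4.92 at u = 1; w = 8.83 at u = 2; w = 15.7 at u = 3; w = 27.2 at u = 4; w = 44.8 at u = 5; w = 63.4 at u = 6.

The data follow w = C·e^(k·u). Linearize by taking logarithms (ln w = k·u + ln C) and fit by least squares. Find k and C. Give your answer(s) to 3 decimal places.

Linearized form: ln w = k·u + ln C. From the 6 transformed points,
Σu = 21.0000, Σ(u)² = 91.0000, Σln w = 17.7800, Σu·ln w = 71.3313.
Equations: 91.0000·k + 21.0000·ln C = 71.3313;  21.0000·k + 6·ln C = 17.7800.
Solving (det = 105.0000): k = 0.52007, ln C = 1.14309, so C = exp(1.14309) = 3.13643.

k = 0.520, C = 3.136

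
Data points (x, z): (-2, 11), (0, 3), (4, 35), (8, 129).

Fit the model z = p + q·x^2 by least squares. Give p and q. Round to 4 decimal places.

p = 3.1935, q = 1.9670

Entries of MᵀM: Σ1 = 4, Σx^2 = 84, Σx^2·x^2 = 4368.
Right-hand side: Σz = 178, Σx^2·z = 8860.
Normal equations: [[4, 84]; [84, 4368]]·[p, q]ᵀ = [178, 8860]ᵀ.
Determinant 4·4368 − 84² = 10416.
p = (178·4368 − 84·8860)/10416 = 99/31; q = (4·8860 − 84·178)/10416 = 2561/1302.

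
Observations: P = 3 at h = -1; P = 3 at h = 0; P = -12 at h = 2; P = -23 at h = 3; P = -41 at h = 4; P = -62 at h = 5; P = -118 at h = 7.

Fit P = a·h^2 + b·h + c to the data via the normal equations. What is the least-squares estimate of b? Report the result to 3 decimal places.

Entries of XᵀX: Σh^2·h^2 = 3380, Σh^2·h = 566, Σh^2 = 104, Σh·h = 104, Σh = 20, Σ1 = 7.
For XᵀP: Σh^2·P = -8240, Σh·P = -1396, ΣP = -250.
Inverting the 3×3 Gram matrix, [a, b, c]ᵀ = [-50362/23961, -59636/23961, 2994/1141]ᵀ.

b = -2.489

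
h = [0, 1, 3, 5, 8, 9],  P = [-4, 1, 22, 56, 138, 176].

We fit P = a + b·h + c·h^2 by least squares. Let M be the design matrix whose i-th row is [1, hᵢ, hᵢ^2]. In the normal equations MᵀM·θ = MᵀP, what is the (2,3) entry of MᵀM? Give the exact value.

1394

Row 2 ↔ basis h, column 3 ↔ basis h^2, so (MᵀM)_{2,3} = Σᵢ (h)·(h^2) = (0)·(0) + (1)·(1) + (3)·(9) + (5)·(25) + (8)·(64) + (9)·(81) = 1394.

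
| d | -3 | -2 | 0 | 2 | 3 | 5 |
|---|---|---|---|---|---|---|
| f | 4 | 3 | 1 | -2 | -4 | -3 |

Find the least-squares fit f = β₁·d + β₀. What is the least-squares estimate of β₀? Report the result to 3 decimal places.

β₀ = 0.690

From the data, Σd·d = 51, Σd = 5, Σ1 = 6.
Moment sums: Σd·f = -49, Σf = -1.
So MᵀM·[β₁, β₀]ᵀ = Mᵀf: [[51, 5]; [5, 6]]·[β₁, β₀]ᵀ = [-49, -1]ᵀ.
Eliminating β₀: 6·(row 1) − 5·(row 2) gives 281·β₁ = 6·(-49) − 5·(-1) = -289, so β₁ = -289/281.
Then β₀ = ((-1) − 5·(-289/281))/6 = 194/281.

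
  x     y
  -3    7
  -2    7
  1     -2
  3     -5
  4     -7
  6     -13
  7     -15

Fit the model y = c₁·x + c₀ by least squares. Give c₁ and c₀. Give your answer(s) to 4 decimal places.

c₁ = -2.2761, c₀ = 1.2026

The normal system AᵀA·[c₁, c₀]ᵀ = Aᵀy is [[124, 16]; [16, 7]]·[c₁, c₀]ᵀ = [-263, -28]ᵀ.
Determinant 124·7 − 16² = 612.
c₁ = ((-263)·7 − 16·(-28))/612 = -1393/612; c₀ = (124·(-28) − 16·(-263))/612 = 184/153.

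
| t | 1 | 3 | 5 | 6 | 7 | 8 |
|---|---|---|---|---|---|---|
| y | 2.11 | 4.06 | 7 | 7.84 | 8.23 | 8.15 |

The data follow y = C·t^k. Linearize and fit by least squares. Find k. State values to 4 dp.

With ln yᵢ as the transformed response and ln tᵢ as the regressor:
AᵀA = [[15.1183, 8.5252]; [8.5252, 6]], rhs = [16.8251, 10.3588]ᵀ  (here Σln t = 8.5252, Σ(ln t)² = 15.1183, Σln y = 10.3588, Σln t·ln y = 16.8251).
Solving (det = 18.0313): k = 0.70100, ln C = 0.73045.

k = 0.7010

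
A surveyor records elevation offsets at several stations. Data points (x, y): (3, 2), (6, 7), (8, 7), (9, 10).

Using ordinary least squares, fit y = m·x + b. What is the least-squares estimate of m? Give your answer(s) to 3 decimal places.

m = 1.190

Normal-equation sums: Σx·x = 190, Σx = 26, Σ1 = 4.
Right-hand side: Σx·y = 194, Σy = 26.
So AᵀA·[m, b]ᵀ = Aᵀy: [[190, 26]; [26, 4]]·[m, b]ᵀ = [194, 26]ᵀ.
det = 190·4 − 26² = 84.
m = (194·4 − 26·26)/84 = 25/21; b = (190·26 − 26·194)/84 = -26/21.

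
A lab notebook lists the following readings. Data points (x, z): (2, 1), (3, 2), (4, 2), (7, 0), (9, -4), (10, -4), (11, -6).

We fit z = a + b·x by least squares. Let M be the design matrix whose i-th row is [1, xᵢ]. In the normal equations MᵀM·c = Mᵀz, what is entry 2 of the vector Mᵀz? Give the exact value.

-126

Entry 2 ↔ basis x, so (Mᵀz)_{2} = Σᵢ (x)·zᵢ = (2)·(1) + (3)·(2) + (4)·(2) + (7)·(0) + (9)·(-4) + (10)·(-4) + (11)·(-6) = -126.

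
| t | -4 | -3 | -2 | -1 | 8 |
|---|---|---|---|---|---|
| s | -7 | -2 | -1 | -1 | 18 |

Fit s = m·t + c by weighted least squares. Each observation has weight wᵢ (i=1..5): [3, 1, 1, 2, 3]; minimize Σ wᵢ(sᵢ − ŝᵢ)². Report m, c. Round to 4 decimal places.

m = 2.0277, c = 1.7861

The normal equations are: 255·m + 5·c = 526;  5·m + 10·c = 28.
(Σwᵢ·t·t = 255, Σwᵢ·t = 5, Σwᵢ·1 = 10, Σwᵢ·t·s = 526, Σwᵢ·s = 28.)
Δ = 255·10 − 5² = 2525.
m = (526·10 − 5·28)/2525 = 1024/505; c = (255·28 − 5·526)/2525 = 902/505.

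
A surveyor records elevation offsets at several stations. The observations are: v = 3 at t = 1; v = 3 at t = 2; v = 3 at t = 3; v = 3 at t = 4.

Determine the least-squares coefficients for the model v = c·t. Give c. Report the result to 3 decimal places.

Compute the Gram sums: Σt·t = 30.
And Σt·v = 30.
So MᵀM·[c]ᵀ = Mᵀv: [[30]]·[c]ᵀ = [30]ᵀ.
Hence c = 30 / 30 ≈ 1.

c = 1.000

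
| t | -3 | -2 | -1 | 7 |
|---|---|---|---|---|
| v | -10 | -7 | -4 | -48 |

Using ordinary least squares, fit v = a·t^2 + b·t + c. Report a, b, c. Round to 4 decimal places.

a = -0.8428, b = -0.4028, c = -3.8747

With design matrix A, AᵀA = [[2499, 307, 63]; [307, 63, 1]; [63, 1, 4]] and Aᵀv = [-2474, -288, -69]ᵀ.
Inverting the 3×3 Gram matrix, [a, b, c]ᵀ = [-4097/4861, -1958/4861, -18835/4861]ᵀ.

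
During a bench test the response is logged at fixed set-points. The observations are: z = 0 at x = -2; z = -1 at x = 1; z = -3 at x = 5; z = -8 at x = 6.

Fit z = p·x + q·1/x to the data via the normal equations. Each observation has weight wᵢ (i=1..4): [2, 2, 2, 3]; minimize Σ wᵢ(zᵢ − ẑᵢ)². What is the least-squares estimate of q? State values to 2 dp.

q = 1.02

Setting ∂/∂p … = 0 gives: 168·p + 9·q = -176;  9·p + (799/300)·q = -36/5.
(Σwᵢ·x·x = 168, Σwᵢ·x·1/x = 9, Σwᵢ·1/x·1/x = 799/300, Σwᵢ·x·z = -176, Σwᵢ·1/x·z = -36/5.)
Determinant 168·(799/300) − 9² = 9161/25.
p = ((-176)·(799/300) − 9·(-36/5))/(9161/25) = -30296/27483; q = (168·(-36/5) − 9·(-176))/(9161/25) = 9360/9161.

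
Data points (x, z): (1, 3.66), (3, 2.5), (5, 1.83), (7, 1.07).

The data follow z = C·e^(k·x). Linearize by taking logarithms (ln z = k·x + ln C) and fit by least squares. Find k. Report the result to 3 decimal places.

Taking logs, ln z = k·x + ln C, so regress ln z on x.
Sums: Σx = 16.0000, Σ(x)² = 84.0000, Σln z = 2.8857, Σx·ln z = 7.5415.
Normal system: [[84.0000, 16.0000]; [16.0000, 4]]·[k, ln C]ᵀ = [7.5415, 2.8857]ᵀ.
Solving (det = 80.0000): k = -0.20007, ln C = 1.52171.

k = -0.200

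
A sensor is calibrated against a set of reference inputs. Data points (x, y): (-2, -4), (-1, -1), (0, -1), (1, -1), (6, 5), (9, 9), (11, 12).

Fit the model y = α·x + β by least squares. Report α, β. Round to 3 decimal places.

Sums needed: Σx·x = 244, Σx = 24, Σ1 = 7.
Right-hand side: Σx·y = 251, Σy = 19.
So AᵀA·[α, β]ᵀ = Aᵀy: [[244, 24]; [24, 7]]·[α, β]ᵀ = [251, 19]ᵀ.
Δ = 244·7 − 24² = 1132.
α = (251·7 − 24·19)/1132 = 1301/1132; β = (244·19 − 24·251)/1132 = -347/283.

α = 1.149, β = -1.226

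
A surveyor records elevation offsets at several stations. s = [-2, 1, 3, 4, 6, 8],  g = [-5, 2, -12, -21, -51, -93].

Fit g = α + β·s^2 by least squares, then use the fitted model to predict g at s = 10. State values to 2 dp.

ĝ = -146.32

Entries of XᵀX: Σ1 = 6, Σs^2 = 130, Σs^2·s^2 = 5746.
And Σg = -180, Σs^2·g = -8250.
det = 6·5746 − 130² = 17576.
α = ((-180)·5746 − 130·(-8250))/17576 = 735/338; β = (6·(-8250) − 130·(-180))/17576 = -6525/4394.
At s = 10: ĝ = (735/338)·(1) + (-6525/4394)·(100) = -642945/4394.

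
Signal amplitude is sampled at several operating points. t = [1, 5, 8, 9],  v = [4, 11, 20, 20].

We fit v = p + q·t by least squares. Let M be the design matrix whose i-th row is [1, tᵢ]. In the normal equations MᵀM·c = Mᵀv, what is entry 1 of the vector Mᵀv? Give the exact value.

Entry 1 ↔ basis 1, so (Mᵀv)_{1} = Σᵢ vᵢ = (1)·(4) + (1)·(11) + (1)·(20) + (1)·(20) = 55.

55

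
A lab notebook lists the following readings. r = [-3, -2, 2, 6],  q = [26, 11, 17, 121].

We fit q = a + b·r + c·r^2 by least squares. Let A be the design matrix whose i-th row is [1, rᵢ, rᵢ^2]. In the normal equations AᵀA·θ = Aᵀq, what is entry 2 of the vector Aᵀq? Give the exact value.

660

Entry 2 ↔ basis r, so (Aᵀq)_{2} = Σᵢ (r)·qᵢ = (-3)·(26) + (-2)·(11) + (2)·(17) + (6)·(121) = 660.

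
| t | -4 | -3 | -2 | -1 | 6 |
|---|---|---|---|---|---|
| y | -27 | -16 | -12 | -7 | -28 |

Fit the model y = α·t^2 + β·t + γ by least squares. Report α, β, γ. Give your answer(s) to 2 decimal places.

XᵀX·[α, β, γ]ᵀ = Xᵀy reads: 1650·α + 116·β + 66·γ = -1639;  116·α + 66·β + (-4)·γ = 19;  66·α + (-4)·β + 5·γ = -90.
(Σt^2·t^2 = 1650, Σt^2·t = 116, Σt^2 = 66, Σt·t = 66, Σt = -4, Σ1 = 5, Σt^2·y = -1639, Σt·y = 19, Σy = -90.)
Inverting the 3×3 Gram matrix, [α, β, γ]ᵀ = [-48441/51038, 87131/51038, -104779/25519]ᵀ.

α = -0.95, β = 1.71, γ = -4.11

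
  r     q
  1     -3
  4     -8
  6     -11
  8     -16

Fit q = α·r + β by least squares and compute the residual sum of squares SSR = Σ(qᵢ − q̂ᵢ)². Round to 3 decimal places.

SSR = 1.065

Entries of AᵀA: Σr·r = 117, Σr = 19, Σ1 = 4.
For Aᵀq: Σr·q = -229, Σq = -38.
det = 117·4 − 19² = 107.
α = ((-229)·4 − 19·(-38))/107 = -194/107; β = (117·(-38) − 19·(-229))/107 = -95/107.
Residuals: -32/107, 15/107, 82/107, -65/107; SSR = 114/107.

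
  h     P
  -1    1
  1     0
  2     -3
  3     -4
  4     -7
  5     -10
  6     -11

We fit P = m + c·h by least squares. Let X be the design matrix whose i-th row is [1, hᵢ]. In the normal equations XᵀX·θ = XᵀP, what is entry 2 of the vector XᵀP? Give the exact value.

-163

Entry 2 ↔ basis h, so (XᵀP)_{2} = Σᵢ (h)·Pᵢ = (-1)·(1) + (1)·(0) + (2)·(-3) + (3)·(-4) + (4)·(-7) + (5)·(-10) + (6)·(-11) = -163.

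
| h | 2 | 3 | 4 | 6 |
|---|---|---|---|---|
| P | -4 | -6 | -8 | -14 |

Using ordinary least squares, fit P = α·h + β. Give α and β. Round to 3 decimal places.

With design matrix X, XᵀX = [[65, 15]; [15, 4]] and XᵀP = [-142, -32]ᵀ.
Δ = 65·4 − 15² = 35.
α = ((-142)·4 − 15·(-32))/35 = -88/35; β = (65·(-32) − 15·(-142))/35 = 10/7.

α = -2.514, β = 1.429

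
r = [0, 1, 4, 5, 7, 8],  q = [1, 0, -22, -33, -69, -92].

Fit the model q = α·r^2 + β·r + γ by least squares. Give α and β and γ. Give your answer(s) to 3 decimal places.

α = -1.529, β = 0.670, γ = 0.867

With design matrix A, AᵀA = [[7379, 1045, 155]; [1045, 155, 25]; [155, 25, 6]] and Aᵀq = [-10446, -1472, -215]ᵀ.
Solving the 3×3 system (Gaussian elimination) gives α = -11209/7332, β = 24571/36660, γ = 530/611.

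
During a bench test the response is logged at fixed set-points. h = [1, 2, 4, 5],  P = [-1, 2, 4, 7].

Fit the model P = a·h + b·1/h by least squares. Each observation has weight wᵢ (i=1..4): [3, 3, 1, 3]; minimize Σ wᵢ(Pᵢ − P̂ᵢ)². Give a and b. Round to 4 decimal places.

Setting ∂/∂a … = 0 gives: 106·a + 10·b = 130;  10·a + (1573/400)·b = 26/5.
(Σwᵢ·h·h = 106, Σwᵢ·h·1/h = 10, Σwᵢ·1/h·1/h = 1573/400, Σwᵢ·h·P = 130, Σwᵢ·1/h·P = 26/5.)
det = 106·(1573/400) − 10² = 63369/200.
a = (130·(1573/400) − 10·(26/5))/(63369/200) = 10205/7041; b = (106·(26/5) − 10·130)/(63369/200) = -16640/7041.

a = 1.4494, b = -2.3633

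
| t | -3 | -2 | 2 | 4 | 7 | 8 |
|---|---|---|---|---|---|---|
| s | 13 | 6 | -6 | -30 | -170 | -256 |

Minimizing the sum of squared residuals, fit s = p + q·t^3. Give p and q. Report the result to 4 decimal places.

p = 0.3950, q = -0.4993

The normal equations are: 6·p + 892·q = -443;  892·p + 384746·q = -191749.
Eliminating q: 384746·(row 1) − 892·(row 2) gives 1512812·p = 384746·(-443) − 892·(-191749) = 597630, so p = 298815/756406.
Then q = ((-191749) − 892·(298815/756406))/384746 = -377669/756406.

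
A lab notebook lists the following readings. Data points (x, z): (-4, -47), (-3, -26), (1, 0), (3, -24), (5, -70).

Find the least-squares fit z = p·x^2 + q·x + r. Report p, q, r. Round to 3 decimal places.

p = -2.973, q = 0.402, r = 2.116

With design matrix M, MᵀM = [[1044, 62, 60]; [62, 60, 2]; [60, 2, 5]] and Mᵀz = [-2952, -156, -167]ᵀ.
Inverting the 3×3 Gram matrix, [p, q, r]ᵀ = [-65915/22171, 8904/22171, 46907/22171]ᵀ.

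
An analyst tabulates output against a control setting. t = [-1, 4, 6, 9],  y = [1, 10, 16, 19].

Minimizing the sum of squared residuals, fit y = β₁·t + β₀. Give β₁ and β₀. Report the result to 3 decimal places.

β₁ = 1.868, β₀ = 3.094

From the data, Σt·t = 134, Σt = 18, Σ1 = 4.
For Aᵀy: Σt·y = 306, Σy = 46.
AᵀA·[β₁, β₀]ᵀ = Aᵀy becomes [[134, 18]; [18, 4]]·[β₁, β₀]ᵀ = [306, 46]ᵀ.
Determinant 134·4 − 18² = 212.
β₁ = (306·4 − 18·46)/212 = 99/53; β₀ = (134·46 − 18·306)/212 = 164/53.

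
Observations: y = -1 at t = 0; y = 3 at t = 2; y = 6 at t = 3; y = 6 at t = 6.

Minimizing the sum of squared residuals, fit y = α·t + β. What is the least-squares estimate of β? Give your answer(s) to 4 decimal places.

β = 0.3467

Normal-equation sums: Σt·t = 49, Σt = 11, Σ1 = 4.
For Xᵀy: Σt·y = 60, Σy = 14.
det = 49·4 − 11² = 75.
α = (60·4 − 11·14)/75 = 86/75; β = (49·14 − 11·60)/75 = 26/75.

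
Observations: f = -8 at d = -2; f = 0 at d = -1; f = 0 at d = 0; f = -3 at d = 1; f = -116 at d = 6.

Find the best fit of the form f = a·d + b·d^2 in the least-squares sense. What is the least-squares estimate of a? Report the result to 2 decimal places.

a = -1.81

Setting ∂/∂a … = 0 gives: 42·a + 208·b = -683;  208·a + 1314·b = -4211.
(Σd·d = 42, Σd·d^2 = 208, Σd^2·d^2 = 1314, Σd·f = -683, Σd^2·f = -4211.)
Δ = 42·1314 − 208² = 11924.
a = ((-683)·1314 − 208·(-4211))/11924 = -10787/5962; b = (42·(-4211) − 208·(-683))/11924 = -17399/5962.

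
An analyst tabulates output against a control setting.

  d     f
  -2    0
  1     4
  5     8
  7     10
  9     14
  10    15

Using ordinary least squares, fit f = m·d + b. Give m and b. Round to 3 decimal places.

m = 1.227, b = 2.364

Entries of MᵀM: Σd·d = 260, Σd = 30, Σ1 = 6.
And Σd·f = 390, Σf = 51.
Δ = 260·6 − 30² = 660.
m = (390·6 − 30·51)/660 = 27/22; b = (260·51 − 30·390)/660 = 26/11.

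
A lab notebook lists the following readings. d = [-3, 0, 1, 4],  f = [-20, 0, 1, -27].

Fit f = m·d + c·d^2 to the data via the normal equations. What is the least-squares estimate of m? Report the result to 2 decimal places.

m = 1.00

Sums needed: Σd·d = 26, Σd·d^2 = 38, Σd^2·d^2 = 338.
And Σd·f = -47, Σd^2·f = -611.
Normal equations: [[26, 38]; [38, 338]]·[m, c]ᵀ = [-47, -611]ᵀ.
Δ = 26·338 − 38² = 7344.
m = ((-47)·338 − 38·(-611))/7344 = 611/612; c = (26·(-611) − 38·(-47))/7344 = -1175/612.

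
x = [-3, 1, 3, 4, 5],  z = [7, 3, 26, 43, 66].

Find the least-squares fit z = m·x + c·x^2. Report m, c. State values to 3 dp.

AᵀA·[m, c]ᵀ = Aᵀz reads: 60·m + 190·c = 562;  190·m + 1044·c = 2638.
(Σx·x = 60, Σx·x^2 = 190, Σx^2·x^2 = 1044, Σx·z = 562, Σx^2·z = 2638.)
det = 60·1044 − 190² = 26540.
m = (562·1044 − 190·2638)/26540 = 21377/6635; c = (60·2638 − 190·562)/26540 = 2575/1327.

m = 3.222, c = 1.940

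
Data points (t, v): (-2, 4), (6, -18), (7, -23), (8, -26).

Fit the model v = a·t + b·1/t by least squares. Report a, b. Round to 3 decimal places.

MᵀM·[a, b]ᵀ = Mᵀv reads: 153·a + 4·b = -485;  4·a + (8857/28224)·b = -323/28.
det = 153·(8857/28224) − 4² = 100393/3136.
a = ((-485)·(8857/28224) − 4·(-323/28))/(100393/3136) = -2993309/903537; b = (153·(-323/28) − 4·(-485))/(100393/3136) = 548912/100393.

a = -3.313, b = 5.468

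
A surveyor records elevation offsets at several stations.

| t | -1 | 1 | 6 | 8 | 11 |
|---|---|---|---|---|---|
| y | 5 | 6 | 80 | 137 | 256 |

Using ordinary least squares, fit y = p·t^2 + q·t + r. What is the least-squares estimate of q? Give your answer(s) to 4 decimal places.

q = 0.3700

Sums needed: Σt^2·t^2 = 20035, Σt^2·t = 2059, Σt^2 = 223, Σt·t = 223, Σt = 25, Σ1 = 5.
Moment sums: Σt^2·y = 42635, Σt·y = 4393, Σy = 484.
Normal equations: [[20035, 2059, 223]; [2059, 223, 25]; [223, 25, 5]]·[p, q, r]ᵀ = [42635, 4393, 484]ᵀ.
Row-reducing yields p = 500627/244014, q = 90283/244014, r = 140196/40669.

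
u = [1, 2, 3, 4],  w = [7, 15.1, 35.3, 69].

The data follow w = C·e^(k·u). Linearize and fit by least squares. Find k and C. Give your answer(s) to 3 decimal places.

k = 0.771, C = 3.275

Taking logs, ln w = k·u + ln C, so regress ln w on u.
AᵀA = [[30.0000, 10.0000]; [10.0000, 4]], rhs = [35.0034, 12.4586]ᵀ  (here Σu = 10.0000, Σ(u)² = 30.0000, Σln w = 12.4586, Σu·ln w = 35.0034).
Slope k = (n·Σu·ln w − Σu·Σln w)/(n·Σ(u)² − (Σu)²) = (4·35.0034 − 10.0000·12.4586)/20.0000 = 0.77138; ln C = (Σln w − k·Σu)/n = 1.18620, so C = exp(1.18620) = 3.27463.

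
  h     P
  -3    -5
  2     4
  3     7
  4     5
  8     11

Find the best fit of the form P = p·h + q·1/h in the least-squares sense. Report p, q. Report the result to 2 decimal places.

From the data, Σh·h = 102, Σh·1/h = 5, Σ1/h·1/h = 317/576.
And Σh·P = 152, Σ1/h·P = 69/8.
AᵀA·[p, q]ᵀ = AᵀP becomes [[102, 5]; [5, 317/576]]·[p, q]ᵀ = [152, 69/8]ᵀ.
Eliminating q: (317/576)·(row 1) − 5·(row 2) gives (2989/96)·p = (317/576)·152 − 5·(69/8) = 1459/36, so p = 11672/8967.
Then q = ((69/8) − 5·(11672/8967))/(317/576) = 11496/2989.

p = 1.30, q = 3.85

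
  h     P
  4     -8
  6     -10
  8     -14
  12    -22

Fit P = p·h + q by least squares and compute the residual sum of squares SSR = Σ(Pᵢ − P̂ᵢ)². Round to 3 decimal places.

From the data, Σh·h = 260, Σh = 30, Σ1 = 4.
And Σh·P = -468, ΣP = -54.
So XᵀX·[p, q]ᵀ = XᵀP: [[260, 30]; [30, 4]]·[p, q]ᵀ = [-468, -54]ᵀ.
Eliminating q: 4·(row 1) − 30·(row 2) gives 140·p = 4·(-468) − 30·(-54) = -252, so p = -9/5.
Then q = ((-54) − 30·(-9/5))/4 = 0.
Residuals: -4/5, 4/5, 2/5, -2/5; SSR = 8/5.

SSR = 1.600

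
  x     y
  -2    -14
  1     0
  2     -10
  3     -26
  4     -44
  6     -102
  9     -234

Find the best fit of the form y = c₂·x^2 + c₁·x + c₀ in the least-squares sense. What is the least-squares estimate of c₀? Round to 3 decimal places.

c₀ = 0.197

Sums needed: Σx^2·x^2 = 8227, Σx^2·x = 1037, Σx^2 = 151, Σx·x = 151, Σx = 23, Σ1 = 7.
Right-hand side: Σx^2·y = -23660, Σx·y = -2964, Σy = -430.
Inverting the 3×3 Gram matrix, [c₂, c₁, c₀]ᵀ = [-47841/16009, 41479/48027, 1354/6861]ᵀ.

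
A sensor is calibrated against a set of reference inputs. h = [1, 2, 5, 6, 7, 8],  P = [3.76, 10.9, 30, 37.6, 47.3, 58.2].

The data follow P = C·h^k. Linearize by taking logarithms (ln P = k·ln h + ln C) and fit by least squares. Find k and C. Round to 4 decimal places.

Linearized form: ln P = k·ln h + ln C. From the 6 transformed points,
Σln h = 8.1197, Σ(ln h)² = 14.3918, Σln P = 18.6618, Σln h·ln P = 29.5835.
Normal system: [[14.3918, 8.1197]; [8.1197, 6]]·[k, ln C]ᵀ = [29.5835, 18.6618]ᵀ.
Solving (det = 20.4213): k = 1.27187, ln C = 1.38909, so C = exp(1.38909) = 4.01122.

k = 1.2719, C = 4.0112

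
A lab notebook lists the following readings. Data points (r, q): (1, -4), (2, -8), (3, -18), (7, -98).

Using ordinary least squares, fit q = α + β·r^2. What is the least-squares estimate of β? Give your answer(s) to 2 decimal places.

From the data, Σ1 = 4, Σr^2 = 63, Σr^2·r^2 = 2499.
Moment sums: Σq = -128, Σr^2·q = -5000.
Δ = 4·2499 − 63² = 6027.
α = ((-128)·2499 − 63·(-5000))/6027 = -232/287; β = (4·(-5000) − 63·(-128))/6027 = -11936/6027.

β = -1.98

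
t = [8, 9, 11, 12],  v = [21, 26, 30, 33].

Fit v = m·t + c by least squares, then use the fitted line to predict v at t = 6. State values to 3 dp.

AᵀA·[m, c]ᵀ = Aᵀv reads: 410·m + 40·c = 1128;  40·m + 4·c = 110.
(Σt·t = 410, Σt = 40, Σ1 = 4, Σt·v = 1128, Σv = 110.)
Δ = 410·4 − 40² = 40.
m = (1128·4 − 40·110)/40 = 14/5; c = (410·110 − 40·1128)/40 = -1/2.
At t = 6: v̂ = (14/5)·(6) + (-1/2)·(1) = 163/10.

v̂ = 16.300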